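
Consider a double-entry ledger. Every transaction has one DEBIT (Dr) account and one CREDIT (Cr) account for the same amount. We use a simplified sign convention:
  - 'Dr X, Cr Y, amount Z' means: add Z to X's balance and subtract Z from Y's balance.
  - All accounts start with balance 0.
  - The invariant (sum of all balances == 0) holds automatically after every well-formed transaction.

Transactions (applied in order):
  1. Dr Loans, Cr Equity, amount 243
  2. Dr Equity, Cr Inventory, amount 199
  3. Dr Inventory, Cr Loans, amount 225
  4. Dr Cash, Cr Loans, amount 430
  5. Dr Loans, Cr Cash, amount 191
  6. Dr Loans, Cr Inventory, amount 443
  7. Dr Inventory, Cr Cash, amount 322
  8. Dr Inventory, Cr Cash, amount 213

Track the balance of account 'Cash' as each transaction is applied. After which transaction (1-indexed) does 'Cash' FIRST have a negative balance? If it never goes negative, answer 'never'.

Answer: 7

Derivation:
After txn 1: Cash=0
After txn 2: Cash=0
After txn 3: Cash=0
After txn 4: Cash=430
After txn 5: Cash=239
After txn 6: Cash=239
After txn 7: Cash=-83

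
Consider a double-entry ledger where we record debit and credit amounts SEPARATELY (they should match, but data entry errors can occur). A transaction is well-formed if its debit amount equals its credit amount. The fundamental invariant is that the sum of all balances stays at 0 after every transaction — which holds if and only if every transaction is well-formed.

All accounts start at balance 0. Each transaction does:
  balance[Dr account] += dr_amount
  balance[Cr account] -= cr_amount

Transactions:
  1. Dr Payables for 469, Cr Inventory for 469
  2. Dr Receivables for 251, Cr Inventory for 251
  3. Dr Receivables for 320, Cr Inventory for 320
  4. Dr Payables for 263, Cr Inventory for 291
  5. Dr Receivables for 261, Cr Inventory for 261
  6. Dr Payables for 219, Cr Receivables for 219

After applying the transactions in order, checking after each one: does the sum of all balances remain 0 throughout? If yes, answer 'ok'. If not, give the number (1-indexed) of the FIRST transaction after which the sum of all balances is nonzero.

After txn 1: dr=469 cr=469 sum_balances=0
After txn 2: dr=251 cr=251 sum_balances=0
After txn 3: dr=320 cr=320 sum_balances=0
After txn 4: dr=263 cr=291 sum_balances=-28
After txn 5: dr=261 cr=261 sum_balances=-28
After txn 6: dr=219 cr=219 sum_balances=-28

Answer: 4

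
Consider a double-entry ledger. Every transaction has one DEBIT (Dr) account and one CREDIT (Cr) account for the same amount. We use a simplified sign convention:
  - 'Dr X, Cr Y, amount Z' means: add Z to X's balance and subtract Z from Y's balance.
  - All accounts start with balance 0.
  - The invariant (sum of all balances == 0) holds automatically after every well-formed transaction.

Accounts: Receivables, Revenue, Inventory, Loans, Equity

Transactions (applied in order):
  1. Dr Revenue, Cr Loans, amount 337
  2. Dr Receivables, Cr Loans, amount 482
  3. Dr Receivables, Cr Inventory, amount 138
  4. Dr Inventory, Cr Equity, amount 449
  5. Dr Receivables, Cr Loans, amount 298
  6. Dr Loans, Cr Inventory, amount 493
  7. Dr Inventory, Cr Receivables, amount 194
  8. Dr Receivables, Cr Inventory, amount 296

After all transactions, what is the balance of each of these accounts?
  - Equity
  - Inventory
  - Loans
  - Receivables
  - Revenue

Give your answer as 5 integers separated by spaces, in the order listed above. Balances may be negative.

After txn 1 (Dr Revenue, Cr Loans, amount 337): Loans=-337 Revenue=337
After txn 2 (Dr Receivables, Cr Loans, amount 482): Loans=-819 Receivables=482 Revenue=337
After txn 3 (Dr Receivables, Cr Inventory, amount 138): Inventory=-138 Loans=-819 Receivables=620 Revenue=337
After txn 4 (Dr Inventory, Cr Equity, amount 449): Equity=-449 Inventory=311 Loans=-819 Receivables=620 Revenue=337
After txn 5 (Dr Receivables, Cr Loans, amount 298): Equity=-449 Inventory=311 Loans=-1117 Receivables=918 Revenue=337
After txn 6 (Dr Loans, Cr Inventory, amount 493): Equity=-449 Inventory=-182 Loans=-624 Receivables=918 Revenue=337
After txn 7 (Dr Inventory, Cr Receivables, amount 194): Equity=-449 Inventory=12 Loans=-624 Receivables=724 Revenue=337
After txn 8 (Dr Receivables, Cr Inventory, amount 296): Equity=-449 Inventory=-284 Loans=-624 Receivables=1020 Revenue=337

Answer: -449 -284 -624 1020 337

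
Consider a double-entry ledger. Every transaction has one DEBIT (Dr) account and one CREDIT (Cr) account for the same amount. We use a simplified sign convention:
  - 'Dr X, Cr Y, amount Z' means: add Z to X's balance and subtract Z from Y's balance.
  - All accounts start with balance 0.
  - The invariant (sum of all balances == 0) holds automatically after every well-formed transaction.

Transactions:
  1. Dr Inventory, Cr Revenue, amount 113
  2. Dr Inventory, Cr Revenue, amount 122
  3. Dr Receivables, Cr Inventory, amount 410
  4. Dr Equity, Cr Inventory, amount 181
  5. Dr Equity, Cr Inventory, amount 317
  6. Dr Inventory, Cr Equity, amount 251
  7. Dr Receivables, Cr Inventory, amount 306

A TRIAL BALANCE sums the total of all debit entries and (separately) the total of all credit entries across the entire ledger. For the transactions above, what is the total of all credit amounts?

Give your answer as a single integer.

Answer: 1700

Derivation:
Txn 1: credit+=113
Txn 2: credit+=122
Txn 3: credit+=410
Txn 4: credit+=181
Txn 5: credit+=317
Txn 6: credit+=251
Txn 7: credit+=306
Total credits = 1700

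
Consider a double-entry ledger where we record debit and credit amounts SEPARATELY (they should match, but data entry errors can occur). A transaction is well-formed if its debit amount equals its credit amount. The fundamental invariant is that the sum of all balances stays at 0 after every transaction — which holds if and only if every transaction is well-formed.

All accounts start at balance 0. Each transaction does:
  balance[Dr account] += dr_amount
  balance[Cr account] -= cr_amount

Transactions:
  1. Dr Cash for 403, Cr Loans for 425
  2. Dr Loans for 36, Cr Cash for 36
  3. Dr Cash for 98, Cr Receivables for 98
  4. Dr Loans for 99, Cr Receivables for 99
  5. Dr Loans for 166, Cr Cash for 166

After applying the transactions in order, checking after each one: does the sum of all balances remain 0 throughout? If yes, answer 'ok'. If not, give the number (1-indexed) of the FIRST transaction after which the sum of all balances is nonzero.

Answer: 1

Derivation:
After txn 1: dr=403 cr=425 sum_balances=-22
After txn 2: dr=36 cr=36 sum_balances=-22
After txn 3: dr=98 cr=98 sum_balances=-22
After txn 4: dr=99 cr=99 sum_balances=-22
After txn 5: dr=166 cr=166 sum_balances=-22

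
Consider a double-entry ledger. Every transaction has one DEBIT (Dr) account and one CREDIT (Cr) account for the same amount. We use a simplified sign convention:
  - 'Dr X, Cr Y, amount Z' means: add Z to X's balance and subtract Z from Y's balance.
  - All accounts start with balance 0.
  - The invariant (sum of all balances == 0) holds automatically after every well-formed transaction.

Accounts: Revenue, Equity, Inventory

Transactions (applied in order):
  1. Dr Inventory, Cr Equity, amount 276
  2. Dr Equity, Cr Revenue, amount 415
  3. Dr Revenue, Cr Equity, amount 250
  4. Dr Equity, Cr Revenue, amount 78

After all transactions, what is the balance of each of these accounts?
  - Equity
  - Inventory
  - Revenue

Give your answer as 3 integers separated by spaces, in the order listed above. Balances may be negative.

After txn 1 (Dr Inventory, Cr Equity, amount 276): Equity=-276 Inventory=276
After txn 2 (Dr Equity, Cr Revenue, amount 415): Equity=139 Inventory=276 Revenue=-415
After txn 3 (Dr Revenue, Cr Equity, amount 250): Equity=-111 Inventory=276 Revenue=-165
After txn 4 (Dr Equity, Cr Revenue, amount 78): Equity=-33 Inventory=276 Revenue=-243

Answer: -33 276 -243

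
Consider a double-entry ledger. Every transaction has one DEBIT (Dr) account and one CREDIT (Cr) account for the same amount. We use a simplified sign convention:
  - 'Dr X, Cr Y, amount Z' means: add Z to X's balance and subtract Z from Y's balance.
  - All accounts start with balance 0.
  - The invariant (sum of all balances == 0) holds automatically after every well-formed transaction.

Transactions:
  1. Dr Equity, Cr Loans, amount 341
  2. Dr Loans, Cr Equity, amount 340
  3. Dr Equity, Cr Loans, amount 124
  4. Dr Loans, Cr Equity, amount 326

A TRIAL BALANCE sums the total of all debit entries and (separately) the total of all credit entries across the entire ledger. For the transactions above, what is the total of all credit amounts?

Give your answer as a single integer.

Answer: 1131

Derivation:
Txn 1: credit+=341
Txn 2: credit+=340
Txn 3: credit+=124
Txn 4: credit+=326
Total credits = 1131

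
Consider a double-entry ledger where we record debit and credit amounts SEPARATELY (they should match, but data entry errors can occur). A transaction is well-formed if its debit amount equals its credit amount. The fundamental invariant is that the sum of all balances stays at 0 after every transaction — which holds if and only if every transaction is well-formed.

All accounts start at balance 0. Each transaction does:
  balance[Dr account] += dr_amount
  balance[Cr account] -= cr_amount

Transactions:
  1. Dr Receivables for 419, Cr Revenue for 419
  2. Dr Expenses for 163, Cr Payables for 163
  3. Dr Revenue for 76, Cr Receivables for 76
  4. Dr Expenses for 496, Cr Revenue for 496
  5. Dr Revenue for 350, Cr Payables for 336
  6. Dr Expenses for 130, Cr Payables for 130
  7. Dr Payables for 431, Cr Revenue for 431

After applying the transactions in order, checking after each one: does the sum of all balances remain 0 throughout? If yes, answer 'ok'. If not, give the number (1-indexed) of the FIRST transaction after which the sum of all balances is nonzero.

Answer: 5

Derivation:
After txn 1: dr=419 cr=419 sum_balances=0
After txn 2: dr=163 cr=163 sum_balances=0
After txn 3: dr=76 cr=76 sum_balances=0
After txn 4: dr=496 cr=496 sum_balances=0
After txn 5: dr=350 cr=336 sum_balances=14
After txn 6: dr=130 cr=130 sum_balances=14
After txn 7: dr=431 cr=431 sum_balances=14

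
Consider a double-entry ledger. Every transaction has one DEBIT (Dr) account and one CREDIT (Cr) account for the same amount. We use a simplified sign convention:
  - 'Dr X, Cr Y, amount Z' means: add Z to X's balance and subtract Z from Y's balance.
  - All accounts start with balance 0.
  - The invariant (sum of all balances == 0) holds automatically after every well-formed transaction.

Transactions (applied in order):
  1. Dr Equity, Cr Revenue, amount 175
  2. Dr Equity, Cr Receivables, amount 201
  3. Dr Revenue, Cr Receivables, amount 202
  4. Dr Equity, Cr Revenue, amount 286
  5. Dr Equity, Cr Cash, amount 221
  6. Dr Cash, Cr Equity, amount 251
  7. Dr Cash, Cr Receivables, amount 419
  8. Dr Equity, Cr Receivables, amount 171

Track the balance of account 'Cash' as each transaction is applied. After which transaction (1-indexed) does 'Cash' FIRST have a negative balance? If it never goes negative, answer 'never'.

After txn 1: Cash=0
After txn 2: Cash=0
After txn 3: Cash=0
After txn 4: Cash=0
After txn 5: Cash=-221

Answer: 5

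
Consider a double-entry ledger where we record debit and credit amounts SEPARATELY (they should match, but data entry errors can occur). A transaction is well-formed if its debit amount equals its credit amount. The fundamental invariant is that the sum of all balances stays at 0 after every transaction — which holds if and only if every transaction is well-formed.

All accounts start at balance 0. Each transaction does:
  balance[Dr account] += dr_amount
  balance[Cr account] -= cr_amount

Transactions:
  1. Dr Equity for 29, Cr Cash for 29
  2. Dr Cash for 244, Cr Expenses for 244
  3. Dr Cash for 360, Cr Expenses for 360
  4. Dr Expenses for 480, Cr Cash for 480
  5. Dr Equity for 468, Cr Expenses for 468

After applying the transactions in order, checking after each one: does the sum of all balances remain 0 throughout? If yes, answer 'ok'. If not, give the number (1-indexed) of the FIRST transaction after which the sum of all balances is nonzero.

Answer: ok

Derivation:
After txn 1: dr=29 cr=29 sum_balances=0
After txn 2: dr=244 cr=244 sum_balances=0
After txn 3: dr=360 cr=360 sum_balances=0
After txn 4: dr=480 cr=480 sum_balances=0
After txn 5: dr=468 cr=468 sum_balances=0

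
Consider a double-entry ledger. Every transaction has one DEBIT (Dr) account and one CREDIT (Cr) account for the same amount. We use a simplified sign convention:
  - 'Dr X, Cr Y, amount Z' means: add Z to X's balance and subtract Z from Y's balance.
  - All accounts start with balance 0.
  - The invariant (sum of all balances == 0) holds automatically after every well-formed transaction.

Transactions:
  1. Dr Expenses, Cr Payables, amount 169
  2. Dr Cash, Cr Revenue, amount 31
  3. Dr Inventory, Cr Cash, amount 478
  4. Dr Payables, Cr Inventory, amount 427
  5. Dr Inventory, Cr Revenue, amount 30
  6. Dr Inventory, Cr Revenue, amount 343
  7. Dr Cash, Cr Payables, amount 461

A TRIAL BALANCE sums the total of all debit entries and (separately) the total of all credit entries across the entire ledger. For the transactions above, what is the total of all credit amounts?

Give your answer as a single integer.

Txn 1: credit+=169
Txn 2: credit+=31
Txn 3: credit+=478
Txn 4: credit+=427
Txn 5: credit+=30
Txn 6: credit+=343
Txn 7: credit+=461
Total credits = 1939

Answer: 1939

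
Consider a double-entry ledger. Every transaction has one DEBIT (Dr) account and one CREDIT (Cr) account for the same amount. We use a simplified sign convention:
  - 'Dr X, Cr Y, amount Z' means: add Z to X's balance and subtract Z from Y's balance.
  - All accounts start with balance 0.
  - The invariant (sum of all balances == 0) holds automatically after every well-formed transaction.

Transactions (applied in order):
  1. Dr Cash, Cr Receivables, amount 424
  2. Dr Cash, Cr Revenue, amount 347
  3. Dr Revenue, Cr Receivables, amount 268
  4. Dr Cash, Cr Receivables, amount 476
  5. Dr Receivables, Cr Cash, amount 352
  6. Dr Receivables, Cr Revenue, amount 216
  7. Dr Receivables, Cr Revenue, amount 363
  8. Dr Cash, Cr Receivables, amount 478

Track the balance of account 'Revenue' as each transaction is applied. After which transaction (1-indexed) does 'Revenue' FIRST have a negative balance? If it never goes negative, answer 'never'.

After txn 1: Revenue=0
After txn 2: Revenue=-347

Answer: 2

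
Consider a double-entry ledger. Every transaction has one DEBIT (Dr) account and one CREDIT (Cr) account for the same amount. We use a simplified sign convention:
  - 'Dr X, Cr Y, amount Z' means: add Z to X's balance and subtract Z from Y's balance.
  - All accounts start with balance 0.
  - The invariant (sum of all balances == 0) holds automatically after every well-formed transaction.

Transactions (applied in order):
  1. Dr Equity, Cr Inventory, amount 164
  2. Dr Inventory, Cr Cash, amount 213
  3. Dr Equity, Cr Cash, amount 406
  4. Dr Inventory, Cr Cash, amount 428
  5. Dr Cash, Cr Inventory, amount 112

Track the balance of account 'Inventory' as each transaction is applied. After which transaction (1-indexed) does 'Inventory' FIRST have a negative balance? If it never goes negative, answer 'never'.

After txn 1: Inventory=-164

Answer: 1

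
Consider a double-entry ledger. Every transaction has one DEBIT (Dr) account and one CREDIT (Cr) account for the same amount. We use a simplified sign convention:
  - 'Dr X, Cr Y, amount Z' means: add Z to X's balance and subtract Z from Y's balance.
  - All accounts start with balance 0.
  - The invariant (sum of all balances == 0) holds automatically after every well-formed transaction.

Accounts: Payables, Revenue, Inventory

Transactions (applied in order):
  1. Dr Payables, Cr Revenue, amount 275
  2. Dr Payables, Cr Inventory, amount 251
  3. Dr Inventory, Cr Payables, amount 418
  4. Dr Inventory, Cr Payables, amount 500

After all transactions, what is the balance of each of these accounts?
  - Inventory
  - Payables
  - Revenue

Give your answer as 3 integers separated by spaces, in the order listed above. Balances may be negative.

Answer: 667 -392 -275

Derivation:
After txn 1 (Dr Payables, Cr Revenue, amount 275): Payables=275 Revenue=-275
After txn 2 (Dr Payables, Cr Inventory, amount 251): Inventory=-251 Payables=526 Revenue=-275
After txn 3 (Dr Inventory, Cr Payables, amount 418): Inventory=167 Payables=108 Revenue=-275
After txn 4 (Dr Inventory, Cr Payables, amount 500): Inventory=667 Payables=-392 Revenue=-275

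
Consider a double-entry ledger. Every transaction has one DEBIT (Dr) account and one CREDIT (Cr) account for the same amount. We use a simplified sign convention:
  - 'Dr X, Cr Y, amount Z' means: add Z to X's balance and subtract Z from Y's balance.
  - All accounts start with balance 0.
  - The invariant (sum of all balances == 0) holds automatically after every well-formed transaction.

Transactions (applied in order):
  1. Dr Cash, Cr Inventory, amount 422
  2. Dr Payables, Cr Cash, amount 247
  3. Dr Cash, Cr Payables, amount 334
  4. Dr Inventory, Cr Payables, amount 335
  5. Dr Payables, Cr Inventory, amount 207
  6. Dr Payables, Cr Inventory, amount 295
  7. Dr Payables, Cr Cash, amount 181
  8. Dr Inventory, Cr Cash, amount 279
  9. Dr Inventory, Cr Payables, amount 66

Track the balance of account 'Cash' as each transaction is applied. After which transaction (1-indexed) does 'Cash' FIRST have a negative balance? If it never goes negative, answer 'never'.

After txn 1: Cash=422
After txn 2: Cash=175
After txn 3: Cash=509
After txn 4: Cash=509
After txn 5: Cash=509
After txn 6: Cash=509
After txn 7: Cash=328
After txn 8: Cash=49
After txn 9: Cash=49

Answer: never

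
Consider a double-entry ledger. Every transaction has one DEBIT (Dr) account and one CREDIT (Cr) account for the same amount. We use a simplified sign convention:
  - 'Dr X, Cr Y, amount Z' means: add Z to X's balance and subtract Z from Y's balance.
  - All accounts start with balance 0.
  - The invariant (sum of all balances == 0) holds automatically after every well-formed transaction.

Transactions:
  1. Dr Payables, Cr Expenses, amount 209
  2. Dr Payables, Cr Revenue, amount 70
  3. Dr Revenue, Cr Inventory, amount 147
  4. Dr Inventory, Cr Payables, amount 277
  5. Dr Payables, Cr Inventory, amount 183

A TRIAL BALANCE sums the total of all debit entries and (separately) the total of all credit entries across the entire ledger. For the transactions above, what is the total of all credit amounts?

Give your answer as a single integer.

Txn 1: credit+=209
Txn 2: credit+=70
Txn 3: credit+=147
Txn 4: credit+=277
Txn 5: credit+=183
Total credits = 886

Answer: 886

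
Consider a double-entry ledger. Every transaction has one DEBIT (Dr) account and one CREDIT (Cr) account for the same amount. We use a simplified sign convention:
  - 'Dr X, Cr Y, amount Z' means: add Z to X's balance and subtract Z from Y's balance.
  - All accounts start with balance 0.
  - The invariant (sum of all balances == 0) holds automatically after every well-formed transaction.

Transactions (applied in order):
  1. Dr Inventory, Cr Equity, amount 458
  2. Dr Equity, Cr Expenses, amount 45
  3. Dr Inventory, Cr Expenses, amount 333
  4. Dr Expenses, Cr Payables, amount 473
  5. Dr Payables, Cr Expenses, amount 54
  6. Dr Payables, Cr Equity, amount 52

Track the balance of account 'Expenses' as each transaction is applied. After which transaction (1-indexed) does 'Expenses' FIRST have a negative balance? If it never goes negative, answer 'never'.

Answer: 2

Derivation:
After txn 1: Expenses=0
After txn 2: Expenses=-45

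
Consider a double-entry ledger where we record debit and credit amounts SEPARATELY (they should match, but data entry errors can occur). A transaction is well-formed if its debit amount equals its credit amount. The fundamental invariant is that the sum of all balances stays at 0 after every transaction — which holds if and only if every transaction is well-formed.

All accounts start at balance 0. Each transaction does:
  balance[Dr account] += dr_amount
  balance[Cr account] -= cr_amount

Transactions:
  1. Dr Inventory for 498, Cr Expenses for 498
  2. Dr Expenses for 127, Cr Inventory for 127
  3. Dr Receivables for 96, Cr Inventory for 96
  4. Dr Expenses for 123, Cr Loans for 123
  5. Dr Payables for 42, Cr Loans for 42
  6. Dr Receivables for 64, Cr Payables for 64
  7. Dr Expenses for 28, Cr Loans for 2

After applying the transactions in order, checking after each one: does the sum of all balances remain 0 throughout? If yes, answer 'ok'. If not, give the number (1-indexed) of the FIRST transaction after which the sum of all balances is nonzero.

After txn 1: dr=498 cr=498 sum_balances=0
After txn 2: dr=127 cr=127 sum_balances=0
After txn 3: dr=96 cr=96 sum_balances=0
After txn 4: dr=123 cr=123 sum_balances=0
After txn 5: dr=42 cr=42 sum_balances=0
After txn 6: dr=64 cr=64 sum_balances=0
After txn 7: dr=28 cr=2 sum_balances=26

Answer: 7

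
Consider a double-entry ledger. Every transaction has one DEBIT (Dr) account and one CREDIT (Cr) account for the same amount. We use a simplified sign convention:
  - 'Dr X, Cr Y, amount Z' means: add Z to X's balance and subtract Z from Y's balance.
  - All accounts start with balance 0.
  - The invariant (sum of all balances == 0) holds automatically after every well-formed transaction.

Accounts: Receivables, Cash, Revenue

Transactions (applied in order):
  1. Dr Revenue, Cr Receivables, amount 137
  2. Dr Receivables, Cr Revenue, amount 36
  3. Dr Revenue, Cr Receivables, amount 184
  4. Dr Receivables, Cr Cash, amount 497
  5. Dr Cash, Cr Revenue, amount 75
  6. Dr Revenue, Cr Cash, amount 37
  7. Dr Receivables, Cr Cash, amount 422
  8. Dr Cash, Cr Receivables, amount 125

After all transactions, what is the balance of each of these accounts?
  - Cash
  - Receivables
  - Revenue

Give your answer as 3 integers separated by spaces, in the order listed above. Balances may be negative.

Answer: -756 509 247

Derivation:
After txn 1 (Dr Revenue, Cr Receivables, amount 137): Receivables=-137 Revenue=137
After txn 2 (Dr Receivables, Cr Revenue, amount 36): Receivables=-101 Revenue=101
After txn 3 (Dr Revenue, Cr Receivables, amount 184): Receivables=-285 Revenue=285
After txn 4 (Dr Receivables, Cr Cash, amount 497): Cash=-497 Receivables=212 Revenue=285
After txn 5 (Dr Cash, Cr Revenue, amount 75): Cash=-422 Receivables=212 Revenue=210
After txn 6 (Dr Revenue, Cr Cash, amount 37): Cash=-459 Receivables=212 Revenue=247
After txn 7 (Dr Receivables, Cr Cash, amount 422): Cash=-881 Receivables=634 Revenue=247
After txn 8 (Dr Cash, Cr Receivables, amount 125): Cash=-756 Receivables=509 Revenue=247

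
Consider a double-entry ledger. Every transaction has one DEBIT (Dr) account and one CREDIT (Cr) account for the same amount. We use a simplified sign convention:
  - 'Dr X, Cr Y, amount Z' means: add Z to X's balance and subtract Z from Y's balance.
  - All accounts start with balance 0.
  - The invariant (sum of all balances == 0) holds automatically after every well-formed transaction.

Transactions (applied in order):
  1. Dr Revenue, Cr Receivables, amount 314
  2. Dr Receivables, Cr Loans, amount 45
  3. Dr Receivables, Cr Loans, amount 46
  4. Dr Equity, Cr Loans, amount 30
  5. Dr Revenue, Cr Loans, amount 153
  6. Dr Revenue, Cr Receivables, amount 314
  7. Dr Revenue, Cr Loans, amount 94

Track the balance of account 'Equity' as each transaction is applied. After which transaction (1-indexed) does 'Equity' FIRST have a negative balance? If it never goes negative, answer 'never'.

After txn 1: Equity=0
After txn 2: Equity=0
After txn 3: Equity=0
After txn 4: Equity=30
After txn 5: Equity=30
After txn 6: Equity=30
After txn 7: Equity=30

Answer: never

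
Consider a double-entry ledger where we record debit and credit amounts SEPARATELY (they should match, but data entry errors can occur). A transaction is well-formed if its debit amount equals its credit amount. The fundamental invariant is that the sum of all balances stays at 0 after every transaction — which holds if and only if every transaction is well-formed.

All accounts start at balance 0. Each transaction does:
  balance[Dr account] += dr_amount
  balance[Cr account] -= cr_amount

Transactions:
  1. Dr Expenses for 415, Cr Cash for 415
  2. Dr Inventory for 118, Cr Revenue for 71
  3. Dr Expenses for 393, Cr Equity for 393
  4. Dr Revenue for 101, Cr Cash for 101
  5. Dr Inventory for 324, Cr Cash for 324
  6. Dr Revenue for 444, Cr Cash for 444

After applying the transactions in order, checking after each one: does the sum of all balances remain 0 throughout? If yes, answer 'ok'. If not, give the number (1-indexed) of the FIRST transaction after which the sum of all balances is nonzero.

Answer: 2

Derivation:
After txn 1: dr=415 cr=415 sum_balances=0
After txn 2: dr=118 cr=71 sum_balances=47
After txn 3: dr=393 cr=393 sum_balances=47
After txn 4: dr=101 cr=101 sum_balances=47
After txn 5: dr=324 cr=324 sum_balances=47
After txn 6: dr=444 cr=444 sum_balances=47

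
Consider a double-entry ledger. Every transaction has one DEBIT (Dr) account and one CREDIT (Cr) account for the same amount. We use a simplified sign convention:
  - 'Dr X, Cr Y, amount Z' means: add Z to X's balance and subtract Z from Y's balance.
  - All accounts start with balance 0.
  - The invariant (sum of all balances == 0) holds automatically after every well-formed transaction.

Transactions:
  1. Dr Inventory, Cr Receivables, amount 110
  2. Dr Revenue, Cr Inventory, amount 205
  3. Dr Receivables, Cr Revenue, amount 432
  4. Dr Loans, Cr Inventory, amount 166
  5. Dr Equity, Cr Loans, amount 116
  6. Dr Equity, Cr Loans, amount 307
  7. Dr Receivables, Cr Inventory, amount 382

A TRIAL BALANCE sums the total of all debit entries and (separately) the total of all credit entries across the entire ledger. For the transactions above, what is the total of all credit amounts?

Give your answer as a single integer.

Answer: 1718

Derivation:
Txn 1: credit+=110
Txn 2: credit+=205
Txn 3: credit+=432
Txn 4: credit+=166
Txn 5: credit+=116
Txn 6: credit+=307
Txn 7: credit+=382
Total credits = 1718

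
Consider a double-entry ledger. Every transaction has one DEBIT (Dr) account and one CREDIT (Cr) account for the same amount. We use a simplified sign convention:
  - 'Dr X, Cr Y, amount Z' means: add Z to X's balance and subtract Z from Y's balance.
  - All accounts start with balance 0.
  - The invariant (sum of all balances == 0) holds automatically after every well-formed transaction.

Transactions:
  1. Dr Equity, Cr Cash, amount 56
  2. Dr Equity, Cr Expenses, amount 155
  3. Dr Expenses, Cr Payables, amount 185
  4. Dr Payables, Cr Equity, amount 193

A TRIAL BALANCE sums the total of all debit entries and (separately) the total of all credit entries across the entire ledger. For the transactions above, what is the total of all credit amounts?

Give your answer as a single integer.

Txn 1: credit+=56
Txn 2: credit+=155
Txn 3: credit+=185
Txn 4: credit+=193
Total credits = 589

Answer: 589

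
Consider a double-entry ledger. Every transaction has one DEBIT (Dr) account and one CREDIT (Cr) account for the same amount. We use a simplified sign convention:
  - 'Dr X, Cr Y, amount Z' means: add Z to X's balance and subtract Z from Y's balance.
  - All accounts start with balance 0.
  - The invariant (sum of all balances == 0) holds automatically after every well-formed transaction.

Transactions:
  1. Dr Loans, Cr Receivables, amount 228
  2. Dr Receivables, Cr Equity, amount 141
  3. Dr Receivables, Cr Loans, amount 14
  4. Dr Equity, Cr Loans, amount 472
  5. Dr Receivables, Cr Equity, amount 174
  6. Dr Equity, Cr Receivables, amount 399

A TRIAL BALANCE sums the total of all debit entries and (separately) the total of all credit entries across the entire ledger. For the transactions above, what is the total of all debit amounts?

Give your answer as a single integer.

Answer: 1428

Derivation:
Txn 1: debit+=228
Txn 2: debit+=141
Txn 3: debit+=14
Txn 4: debit+=472
Txn 5: debit+=174
Txn 6: debit+=399
Total debits = 1428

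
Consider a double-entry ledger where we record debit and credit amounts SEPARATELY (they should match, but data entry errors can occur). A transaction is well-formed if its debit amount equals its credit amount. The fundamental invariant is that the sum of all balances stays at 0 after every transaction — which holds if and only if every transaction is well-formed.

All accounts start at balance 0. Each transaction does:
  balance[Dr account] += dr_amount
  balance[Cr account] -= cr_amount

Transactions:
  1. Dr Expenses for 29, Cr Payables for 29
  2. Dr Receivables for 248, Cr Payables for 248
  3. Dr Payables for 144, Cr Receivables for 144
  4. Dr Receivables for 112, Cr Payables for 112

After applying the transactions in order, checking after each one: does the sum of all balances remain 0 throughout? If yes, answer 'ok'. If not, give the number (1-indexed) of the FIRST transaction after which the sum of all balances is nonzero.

Answer: ok

Derivation:
After txn 1: dr=29 cr=29 sum_balances=0
After txn 2: dr=248 cr=248 sum_balances=0
After txn 3: dr=144 cr=144 sum_balances=0
After txn 4: dr=112 cr=112 sum_balances=0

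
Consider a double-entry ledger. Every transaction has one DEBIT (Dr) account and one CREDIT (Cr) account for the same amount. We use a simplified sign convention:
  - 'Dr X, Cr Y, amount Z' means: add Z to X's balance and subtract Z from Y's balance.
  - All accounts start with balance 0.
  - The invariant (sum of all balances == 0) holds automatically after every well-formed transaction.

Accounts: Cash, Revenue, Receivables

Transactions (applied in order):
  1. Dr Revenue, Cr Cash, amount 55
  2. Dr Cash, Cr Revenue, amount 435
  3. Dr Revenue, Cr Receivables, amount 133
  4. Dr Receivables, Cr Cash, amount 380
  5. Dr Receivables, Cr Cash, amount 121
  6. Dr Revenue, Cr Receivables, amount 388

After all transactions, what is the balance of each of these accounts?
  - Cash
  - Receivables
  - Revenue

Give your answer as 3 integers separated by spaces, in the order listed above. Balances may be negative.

After txn 1 (Dr Revenue, Cr Cash, amount 55): Cash=-55 Revenue=55
After txn 2 (Dr Cash, Cr Revenue, amount 435): Cash=380 Revenue=-380
After txn 3 (Dr Revenue, Cr Receivables, amount 133): Cash=380 Receivables=-133 Revenue=-247
After txn 4 (Dr Receivables, Cr Cash, amount 380): Cash=0 Receivables=247 Revenue=-247
After txn 5 (Dr Receivables, Cr Cash, amount 121): Cash=-121 Receivables=368 Revenue=-247
After txn 6 (Dr Revenue, Cr Receivables, amount 388): Cash=-121 Receivables=-20 Revenue=141

Answer: -121 -20 141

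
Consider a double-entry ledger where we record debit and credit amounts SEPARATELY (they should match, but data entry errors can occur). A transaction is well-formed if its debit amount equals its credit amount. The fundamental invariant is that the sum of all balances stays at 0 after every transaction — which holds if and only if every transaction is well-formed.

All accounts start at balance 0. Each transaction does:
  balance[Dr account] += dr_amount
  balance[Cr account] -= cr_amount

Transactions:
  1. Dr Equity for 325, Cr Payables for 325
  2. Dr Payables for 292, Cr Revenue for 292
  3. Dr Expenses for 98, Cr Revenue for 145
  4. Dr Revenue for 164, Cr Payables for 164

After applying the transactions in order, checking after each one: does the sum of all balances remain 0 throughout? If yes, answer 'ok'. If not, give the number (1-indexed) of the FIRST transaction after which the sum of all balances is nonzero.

After txn 1: dr=325 cr=325 sum_balances=0
After txn 2: dr=292 cr=292 sum_balances=0
After txn 3: dr=98 cr=145 sum_balances=-47
After txn 4: dr=164 cr=164 sum_balances=-47

Answer: 3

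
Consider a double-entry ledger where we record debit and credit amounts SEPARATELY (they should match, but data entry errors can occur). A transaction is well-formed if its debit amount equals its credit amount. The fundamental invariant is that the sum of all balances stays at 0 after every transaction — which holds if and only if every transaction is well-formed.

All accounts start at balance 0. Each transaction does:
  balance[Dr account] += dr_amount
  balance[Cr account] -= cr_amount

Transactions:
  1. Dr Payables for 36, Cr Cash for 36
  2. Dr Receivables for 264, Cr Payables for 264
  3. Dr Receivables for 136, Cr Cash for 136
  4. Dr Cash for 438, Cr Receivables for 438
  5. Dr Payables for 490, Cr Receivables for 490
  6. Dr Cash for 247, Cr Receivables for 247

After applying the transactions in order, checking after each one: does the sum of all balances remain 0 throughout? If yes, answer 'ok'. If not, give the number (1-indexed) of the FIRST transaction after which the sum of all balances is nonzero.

Answer: ok

Derivation:
After txn 1: dr=36 cr=36 sum_balances=0
After txn 2: dr=264 cr=264 sum_balances=0
After txn 3: dr=136 cr=136 sum_balances=0
After txn 4: dr=438 cr=438 sum_balances=0
After txn 5: dr=490 cr=490 sum_balances=0
After txn 6: dr=247 cr=247 sum_balances=0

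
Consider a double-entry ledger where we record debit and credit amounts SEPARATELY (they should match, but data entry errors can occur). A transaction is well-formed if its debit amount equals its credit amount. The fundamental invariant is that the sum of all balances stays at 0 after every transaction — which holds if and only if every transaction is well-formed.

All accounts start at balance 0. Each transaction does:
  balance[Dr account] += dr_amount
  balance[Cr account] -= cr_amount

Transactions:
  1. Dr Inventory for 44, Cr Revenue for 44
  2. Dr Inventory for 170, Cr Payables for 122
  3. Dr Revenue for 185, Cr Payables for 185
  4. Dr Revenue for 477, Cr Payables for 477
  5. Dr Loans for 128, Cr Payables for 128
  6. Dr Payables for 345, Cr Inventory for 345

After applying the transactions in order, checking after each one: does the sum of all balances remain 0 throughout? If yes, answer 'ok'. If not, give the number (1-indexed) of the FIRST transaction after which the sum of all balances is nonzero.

Answer: 2

Derivation:
After txn 1: dr=44 cr=44 sum_balances=0
After txn 2: dr=170 cr=122 sum_balances=48
After txn 3: dr=185 cr=185 sum_balances=48
After txn 4: dr=477 cr=477 sum_balances=48
After txn 5: dr=128 cr=128 sum_balances=48
After txn 6: dr=345 cr=345 sum_balances=48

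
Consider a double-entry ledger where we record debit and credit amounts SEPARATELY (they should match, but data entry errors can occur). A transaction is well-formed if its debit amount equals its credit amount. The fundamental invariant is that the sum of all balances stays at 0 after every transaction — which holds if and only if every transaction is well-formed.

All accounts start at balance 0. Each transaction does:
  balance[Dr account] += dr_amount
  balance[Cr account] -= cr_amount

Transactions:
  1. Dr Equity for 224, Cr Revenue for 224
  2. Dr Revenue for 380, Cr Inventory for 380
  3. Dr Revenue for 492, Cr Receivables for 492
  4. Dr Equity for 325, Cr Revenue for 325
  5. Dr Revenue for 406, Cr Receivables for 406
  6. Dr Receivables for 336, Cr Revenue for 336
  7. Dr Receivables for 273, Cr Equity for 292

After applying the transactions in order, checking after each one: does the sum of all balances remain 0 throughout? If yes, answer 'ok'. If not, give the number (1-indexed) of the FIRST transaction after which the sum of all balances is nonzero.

Answer: 7

Derivation:
After txn 1: dr=224 cr=224 sum_balances=0
After txn 2: dr=380 cr=380 sum_balances=0
After txn 3: dr=492 cr=492 sum_balances=0
After txn 4: dr=325 cr=325 sum_balances=0
After txn 5: dr=406 cr=406 sum_balances=0
After txn 6: dr=336 cr=336 sum_balances=0
After txn 7: dr=273 cr=292 sum_balances=-19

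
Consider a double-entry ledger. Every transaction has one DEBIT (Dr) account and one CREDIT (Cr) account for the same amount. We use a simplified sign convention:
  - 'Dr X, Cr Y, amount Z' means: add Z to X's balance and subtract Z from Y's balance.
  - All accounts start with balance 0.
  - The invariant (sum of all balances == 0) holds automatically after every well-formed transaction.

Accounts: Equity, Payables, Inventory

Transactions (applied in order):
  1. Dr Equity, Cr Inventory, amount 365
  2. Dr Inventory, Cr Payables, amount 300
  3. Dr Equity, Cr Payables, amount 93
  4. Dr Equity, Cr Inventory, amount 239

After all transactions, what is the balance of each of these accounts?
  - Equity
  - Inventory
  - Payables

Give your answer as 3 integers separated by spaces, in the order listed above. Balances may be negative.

After txn 1 (Dr Equity, Cr Inventory, amount 365): Equity=365 Inventory=-365
After txn 2 (Dr Inventory, Cr Payables, amount 300): Equity=365 Inventory=-65 Payables=-300
After txn 3 (Dr Equity, Cr Payables, amount 93): Equity=458 Inventory=-65 Payables=-393
After txn 4 (Dr Equity, Cr Inventory, amount 239): Equity=697 Inventory=-304 Payables=-393

Answer: 697 -304 -393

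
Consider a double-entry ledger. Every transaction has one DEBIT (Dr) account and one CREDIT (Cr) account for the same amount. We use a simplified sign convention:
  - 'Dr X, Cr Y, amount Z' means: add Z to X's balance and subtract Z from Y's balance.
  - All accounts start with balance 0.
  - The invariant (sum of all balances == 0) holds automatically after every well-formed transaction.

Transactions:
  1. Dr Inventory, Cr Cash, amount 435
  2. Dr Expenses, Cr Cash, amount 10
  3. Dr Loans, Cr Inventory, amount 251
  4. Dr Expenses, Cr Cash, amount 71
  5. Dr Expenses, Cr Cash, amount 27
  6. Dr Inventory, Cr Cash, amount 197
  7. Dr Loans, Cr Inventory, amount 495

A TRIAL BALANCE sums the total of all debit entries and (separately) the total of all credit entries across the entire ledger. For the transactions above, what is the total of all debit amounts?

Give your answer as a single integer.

Txn 1: debit+=435
Txn 2: debit+=10
Txn 3: debit+=251
Txn 4: debit+=71
Txn 5: debit+=27
Txn 6: debit+=197
Txn 7: debit+=495
Total debits = 1486

Answer: 1486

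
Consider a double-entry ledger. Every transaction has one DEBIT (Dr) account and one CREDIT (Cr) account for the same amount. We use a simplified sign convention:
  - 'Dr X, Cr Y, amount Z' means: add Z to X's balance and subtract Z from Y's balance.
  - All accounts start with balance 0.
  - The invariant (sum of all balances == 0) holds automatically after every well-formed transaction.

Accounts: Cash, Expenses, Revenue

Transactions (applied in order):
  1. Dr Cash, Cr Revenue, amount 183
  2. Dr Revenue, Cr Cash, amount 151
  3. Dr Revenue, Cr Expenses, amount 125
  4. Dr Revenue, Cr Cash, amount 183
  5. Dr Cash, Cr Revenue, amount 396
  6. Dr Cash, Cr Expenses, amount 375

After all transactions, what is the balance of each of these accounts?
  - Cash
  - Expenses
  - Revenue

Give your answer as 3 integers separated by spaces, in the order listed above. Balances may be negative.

Answer: 620 -500 -120

Derivation:
After txn 1 (Dr Cash, Cr Revenue, amount 183): Cash=183 Revenue=-183
After txn 2 (Dr Revenue, Cr Cash, amount 151): Cash=32 Revenue=-32
After txn 3 (Dr Revenue, Cr Expenses, amount 125): Cash=32 Expenses=-125 Revenue=93
After txn 4 (Dr Revenue, Cr Cash, amount 183): Cash=-151 Expenses=-125 Revenue=276
After txn 5 (Dr Cash, Cr Revenue, amount 396): Cash=245 Expenses=-125 Revenue=-120
After txn 6 (Dr Cash, Cr Expenses, amount 375): Cash=620 Expenses=-500 Revenue=-120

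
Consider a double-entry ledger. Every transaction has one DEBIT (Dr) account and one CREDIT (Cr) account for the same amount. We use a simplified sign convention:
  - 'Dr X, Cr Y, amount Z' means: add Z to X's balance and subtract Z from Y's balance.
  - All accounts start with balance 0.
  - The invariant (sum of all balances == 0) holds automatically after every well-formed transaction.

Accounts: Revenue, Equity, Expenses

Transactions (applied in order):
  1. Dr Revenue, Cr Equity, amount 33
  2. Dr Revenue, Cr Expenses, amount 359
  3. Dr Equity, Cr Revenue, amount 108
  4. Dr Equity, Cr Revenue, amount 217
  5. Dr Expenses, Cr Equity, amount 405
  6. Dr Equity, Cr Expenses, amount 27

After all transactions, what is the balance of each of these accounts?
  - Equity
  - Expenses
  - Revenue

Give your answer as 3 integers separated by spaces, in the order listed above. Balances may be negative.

Answer: -86 19 67

Derivation:
After txn 1 (Dr Revenue, Cr Equity, amount 33): Equity=-33 Revenue=33
After txn 2 (Dr Revenue, Cr Expenses, amount 359): Equity=-33 Expenses=-359 Revenue=392
After txn 3 (Dr Equity, Cr Revenue, amount 108): Equity=75 Expenses=-359 Revenue=284
After txn 4 (Dr Equity, Cr Revenue, amount 217): Equity=292 Expenses=-359 Revenue=67
After txn 5 (Dr Expenses, Cr Equity, amount 405): Equity=-113 Expenses=46 Revenue=67
After txn 6 (Dr Equity, Cr Expenses, amount 27): Equity=-86 Expenses=19 Revenue=67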